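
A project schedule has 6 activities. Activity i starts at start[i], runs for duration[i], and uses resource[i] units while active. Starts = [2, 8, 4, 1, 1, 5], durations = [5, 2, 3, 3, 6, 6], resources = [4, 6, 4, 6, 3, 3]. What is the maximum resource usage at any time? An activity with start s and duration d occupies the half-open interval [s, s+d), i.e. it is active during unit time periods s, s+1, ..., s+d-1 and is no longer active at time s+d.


Each activity i is active on [start_i, start_i + duration_i).
Compute total resource usage per time slot:
  t=0: active resources = [], total = 0
  t=1: active resources = [6, 3], total = 9
  t=2: active resources = [4, 6, 3], total = 13
  t=3: active resources = [4, 6, 3], total = 13
  t=4: active resources = [4, 4, 3], total = 11
  t=5: active resources = [4, 4, 3, 3], total = 14
  t=6: active resources = [4, 4, 3, 3], total = 14
  t=7: active resources = [3], total = 3
  t=8: active resources = [6, 3], total = 9
  t=9: active resources = [6, 3], total = 9
  t=10: active resources = [3], total = 3
Peak resource demand = 14

14


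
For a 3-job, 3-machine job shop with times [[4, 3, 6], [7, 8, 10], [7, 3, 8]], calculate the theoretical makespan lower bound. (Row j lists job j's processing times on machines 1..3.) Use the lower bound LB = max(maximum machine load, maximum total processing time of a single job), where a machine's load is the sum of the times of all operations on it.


Machine loads:
  Machine 1: 4 + 7 + 7 = 18
  Machine 2: 3 + 8 + 3 = 14
  Machine 3: 6 + 10 + 8 = 24
Max machine load = 24
Job totals:
  Job 1: 13
  Job 2: 25
  Job 3: 18
Max job total = 25
Lower bound = max(24, 25) = 25

25


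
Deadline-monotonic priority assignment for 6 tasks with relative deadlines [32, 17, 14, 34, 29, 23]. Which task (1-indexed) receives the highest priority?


Sort tasks by relative deadline (ascending):
  Task 3: deadline = 14
  Task 2: deadline = 17
  Task 6: deadline = 23
  Task 5: deadline = 29
  Task 1: deadline = 32
  Task 4: deadline = 34
Priority order (highest first): [3, 2, 6, 5, 1, 4]
Highest priority task = 3

3


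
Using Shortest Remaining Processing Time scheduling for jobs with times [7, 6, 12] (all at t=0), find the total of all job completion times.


Since all jobs arrive at t=0, SRPT equals SPT ordering.
SPT order: [6, 7, 12]
Completion times:
  Job 1: p=6, C=6
  Job 2: p=7, C=13
  Job 3: p=12, C=25
Total completion time = 6 + 13 + 25 = 44

44


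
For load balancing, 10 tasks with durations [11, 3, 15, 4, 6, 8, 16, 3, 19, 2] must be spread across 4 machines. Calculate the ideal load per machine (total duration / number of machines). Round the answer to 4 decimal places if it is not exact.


Total processing time = 11 + 3 + 15 + 4 + 6 + 8 + 16 + 3 + 19 + 2 = 87
Number of machines = 4
Ideal balanced load = 87 / 4 = 21.75

21.75


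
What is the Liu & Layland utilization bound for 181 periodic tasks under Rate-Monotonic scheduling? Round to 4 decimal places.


Compute 2^(1/181) = 1.0038368845
Subtract 1: 1.0038368845 - 1 = 0.0038368845
Multiply by n: 181 * 0.0038368845 = 0.6944760945
Round to 4 dp: 0.6945

0.6945


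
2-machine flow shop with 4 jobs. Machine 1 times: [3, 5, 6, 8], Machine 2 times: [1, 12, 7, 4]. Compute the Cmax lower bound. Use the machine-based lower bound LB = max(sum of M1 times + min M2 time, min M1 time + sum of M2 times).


LB1 = sum(M1 times) + min(M2 times) = 22 + 1 = 23
LB2 = min(M1 times) + sum(M2 times) = 3 + 24 = 27
Lower bound = max(LB1, LB2) = max(23, 27) = 27

27


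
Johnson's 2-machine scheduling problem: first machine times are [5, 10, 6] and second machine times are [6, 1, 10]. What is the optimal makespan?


Apply Johnson's rule:
  Group 1 (a <= b): [(1, 5, 6), (3, 6, 10)]
  Group 2 (a > b): [(2, 10, 1)]
Optimal job order: [1, 3, 2]
Schedule:
  Job 1: M1 done at 5, M2 done at 11
  Job 3: M1 done at 11, M2 done at 21
  Job 2: M1 done at 21, M2 done at 22
Makespan = 22

22


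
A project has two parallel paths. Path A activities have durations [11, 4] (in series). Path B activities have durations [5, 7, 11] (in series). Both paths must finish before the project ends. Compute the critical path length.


Path A total = 11 + 4 = 15
Path B total = 5 + 7 + 11 = 23
Critical path = longest path = max(15, 23) = 23

23


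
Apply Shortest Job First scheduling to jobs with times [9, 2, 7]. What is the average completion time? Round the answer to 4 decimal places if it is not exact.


SJF order (ascending): [2, 7, 9]
Completion times:
  Job 1: burst=2, C=2
  Job 2: burst=7, C=9
  Job 3: burst=9, C=18
Average completion = 29/3 = 9.6667

9.6667


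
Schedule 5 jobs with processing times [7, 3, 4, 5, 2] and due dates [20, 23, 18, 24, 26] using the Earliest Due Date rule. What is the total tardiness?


Sort by due date (EDD order): [(4, 18), (7, 20), (3, 23), (5, 24), (2, 26)]
Compute completion times and tardiness:
  Job 1: p=4, d=18, C=4, tardiness=max(0,4-18)=0
  Job 2: p=7, d=20, C=11, tardiness=max(0,11-20)=0
  Job 3: p=3, d=23, C=14, tardiness=max(0,14-23)=0
  Job 4: p=5, d=24, C=19, tardiness=max(0,19-24)=0
  Job 5: p=2, d=26, C=21, tardiness=max(0,21-26)=0
Total tardiness = 0

0


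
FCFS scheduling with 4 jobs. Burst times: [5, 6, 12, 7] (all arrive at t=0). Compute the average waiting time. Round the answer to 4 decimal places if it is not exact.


FCFS order (as given): [5, 6, 12, 7]
Waiting times:
  Job 1: wait = 0
  Job 2: wait = 5
  Job 3: wait = 11
  Job 4: wait = 23
Sum of waiting times = 39
Average waiting time = 39/4 = 9.75

9.75


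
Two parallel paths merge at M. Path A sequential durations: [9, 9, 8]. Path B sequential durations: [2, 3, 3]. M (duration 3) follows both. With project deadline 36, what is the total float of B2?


Forward pass: ES(B2) = sum of predecessors on chain B = 2
EF = ES + duration = 2 + 3 = 5
Backward pass: LF(M) = deadline = 36; LS(M) = 36 - 3 = 33
LF(B2) = LS(M) - sum(successors on chain B) = 33 - 3 = 30
LS = LF - duration = 30 - 3 = 27
Total float = LS - ES = 27 - 2 = 25

25


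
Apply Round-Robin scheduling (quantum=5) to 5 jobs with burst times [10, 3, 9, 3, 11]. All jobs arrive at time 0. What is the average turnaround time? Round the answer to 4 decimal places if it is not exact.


Time quantum = 5
Execution trace:
  J1 runs 5 units, time = 5
  J2 runs 3 units, time = 8
  J3 runs 5 units, time = 13
  J4 runs 3 units, time = 16
  J5 runs 5 units, time = 21
  J1 runs 5 units, time = 26
  J3 runs 4 units, time = 30
  J5 runs 5 units, time = 35
  J5 runs 1 units, time = 36
Finish times: [26, 8, 30, 16, 36]
Average turnaround = 116/5 = 23.2

23.2


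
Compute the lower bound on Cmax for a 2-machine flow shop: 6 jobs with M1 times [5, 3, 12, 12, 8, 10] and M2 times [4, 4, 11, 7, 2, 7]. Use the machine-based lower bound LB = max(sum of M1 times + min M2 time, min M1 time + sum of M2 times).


LB1 = sum(M1 times) + min(M2 times) = 50 + 2 = 52
LB2 = min(M1 times) + sum(M2 times) = 3 + 35 = 38
Lower bound = max(LB1, LB2) = max(52, 38) = 52

52


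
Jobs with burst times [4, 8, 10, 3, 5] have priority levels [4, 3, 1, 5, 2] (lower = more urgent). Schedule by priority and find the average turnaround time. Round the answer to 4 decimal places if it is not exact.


Sort by priority (ascending = highest first):
Order: [(1, 10), (2, 5), (3, 8), (4, 4), (5, 3)]
Completion times:
  Priority 1, burst=10, C=10
  Priority 2, burst=5, C=15
  Priority 3, burst=8, C=23
  Priority 4, burst=4, C=27
  Priority 5, burst=3, C=30
Average turnaround = 105/5 = 21.0

21.0


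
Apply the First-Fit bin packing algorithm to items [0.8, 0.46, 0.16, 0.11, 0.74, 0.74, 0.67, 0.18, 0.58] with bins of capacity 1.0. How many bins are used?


Place items sequentially using First-Fit:
  Item 0.8 -> new Bin 1
  Item 0.46 -> new Bin 2
  Item 0.16 -> Bin 1 (now 0.96)
  Item 0.11 -> Bin 2 (now 0.57)
  Item 0.74 -> new Bin 3
  Item 0.74 -> new Bin 4
  Item 0.67 -> new Bin 5
  Item 0.18 -> Bin 2 (now 0.75)
  Item 0.58 -> new Bin 6
Total bins used = 6

6


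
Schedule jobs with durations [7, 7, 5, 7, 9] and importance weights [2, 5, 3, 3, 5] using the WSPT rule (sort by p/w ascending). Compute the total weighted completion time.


Compute p/w ratios and sort ascending (WSPT): [(7, 5), (5, 3), (9, 5), (7, 3), (7, 2)]
Compute weighted completion times:
  Job (p=7,w=5): C=7, w*C=5*7=35
  Job (p=5,w=3): C=12, w*C=3*12=36
  Job (p=9,w=5): C=21, w*C=5*21=105
  Job (p=7,w=3): C=28, w*C=3*28=84
  Job (p=7,w=2): C=35, w*C=2*35=70
Total weighted completion time = 330

330


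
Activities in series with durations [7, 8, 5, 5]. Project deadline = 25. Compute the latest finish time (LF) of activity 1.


LF(activity 1) = deadline - sum of successor durations
Successors: activities 2 through 4 with durations [8, 5, 5]
Sum of successor durations = 18
LF = 25 - 18 = 7

7


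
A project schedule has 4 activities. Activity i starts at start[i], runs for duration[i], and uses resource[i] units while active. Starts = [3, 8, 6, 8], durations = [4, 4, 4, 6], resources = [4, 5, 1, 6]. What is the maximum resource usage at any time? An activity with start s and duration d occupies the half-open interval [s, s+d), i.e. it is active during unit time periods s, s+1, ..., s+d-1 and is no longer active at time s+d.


Each activity i is active on [start_i, start_i + duration_i).
Compute total resource usage per time slot:
  t=0: active resources = [], total = 0
  t=1: active resources = [], total = 0
  t=2: active resources = [], total = 0
  t=3: active resources = [4], total = 4
  t=4: active resources = [4], total = 4
  t=5: active resources = [4], total = 4
  t=6: active resources = [4, 1], total = 5
  t=7: active resources = [1], total = 1
  t=8: active resources = [5, 1, 6], total = 12
  t=9: active resources = [5, 1, 6], total = 12
  t=10: active resources = [5, 6], total = 11
  t=11: active resources = [5, 6], total = 11
  t=12: active resources = [6], total = 6
  t=13: active resources = [6], total = 6
Peak resource demand = 12

12


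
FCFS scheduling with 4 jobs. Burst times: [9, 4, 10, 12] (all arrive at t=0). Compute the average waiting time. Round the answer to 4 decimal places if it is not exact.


FCFS order (as given): [9, 4, 10, 12]
Waiting times:
  Job 1: wait = 0
  Job 2: wait = 9
  Job 3: wait = 13
  Job 4: wait = 23
Sum of waiting times = 45
Average waiting time = 45/4 = 11.25

11.25


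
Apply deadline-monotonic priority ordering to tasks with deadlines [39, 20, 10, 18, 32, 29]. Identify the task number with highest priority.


Sort tasks by relative deadline (ascending):
  Task 3: deadline = 10
  Task 4: deadline = 18
  Task 2: deadline = 20
  Task 6: deadline = 29
  Task 5: deadline = 32
  Task 1: deadline = 39
Priority order (highest first): [3, 4, 2, 6, 5, 1]
Highest priority task = 3

3


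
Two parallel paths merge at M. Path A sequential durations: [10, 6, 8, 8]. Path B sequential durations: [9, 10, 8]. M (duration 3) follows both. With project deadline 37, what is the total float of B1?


Forward pass: ES(B1) = sum of predecessors on chain B = 0
EF = ES + duration = 0 + 9 = 9
Backward pass: LF(M) = deadline = 37; LS(M) = 37 - 3 = 34
LF(B1) = LS(M) - sum(successors on chain B) = 34 - 18 = 16
LS = LF - duration = 16 - 9 = 7
Total float = LS - ES = 7 - 0 = 7

7


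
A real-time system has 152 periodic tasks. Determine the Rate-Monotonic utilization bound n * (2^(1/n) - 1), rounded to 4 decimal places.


Compute 2^(1/152) = 1.0045705923
Subtract 1: 1.0045705923 - 1 = 0.0045705923
Multiply by n: 152 * 0.0045705923 = 0.6947300296
Round to 4 dp: 0.6947

0.6947


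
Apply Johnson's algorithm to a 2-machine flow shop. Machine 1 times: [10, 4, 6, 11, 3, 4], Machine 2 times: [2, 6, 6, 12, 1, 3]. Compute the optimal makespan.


Apply Johnson's rule:
  Group 1 (a <= b): [(2, 4, 6), (3, 6, 6), (4, 11, 12)]
  Group 2 (a > b): [(6, 4, 3), (1, 10, 2), (5, 3, 1)]
Optimal job order: [2, 3, 4, 6, 1, 5]
Schedule:
  Job 2: M1 done at 4, M2 done at 10
  Job 3: M1 done at 10, M2 done at 16
  Job 4: M1 done at 21, M2 done at 33
  Job 6: M1 done at 25, M2 done at 36
  Job 1: M1 done at 35, M2 done at 38
  Job 5: M1 done at 38, M2 done at 39
Makespan = 39

39


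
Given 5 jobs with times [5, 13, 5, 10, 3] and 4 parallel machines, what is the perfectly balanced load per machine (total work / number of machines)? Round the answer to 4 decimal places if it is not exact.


Total processing time = 5 + 13 + 5 + 10 + 3 = 36
Number of machines = 4
Ideal balanced load = 36 / 4 = 9.0

9.0


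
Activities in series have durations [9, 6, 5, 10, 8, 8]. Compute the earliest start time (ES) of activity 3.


Activity 3 starts after activities 1 through 2 complete.
Predecessor durations: [9, 6]
ES = 9 + 6 = 15

15


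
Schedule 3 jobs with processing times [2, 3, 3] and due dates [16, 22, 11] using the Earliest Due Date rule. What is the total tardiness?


Sort by due date (EDD order): [(3, 11), (2, 16), (3, 22)]
Compute completion times and tardiness:
  Job 1: p=3, d=11, C=3, tardiness=max(0,3-11)=0
  Job 2: p=2, d=16, C=5, tardiness=max(0,5-16)=0
  Job 3: p=3, d=22, C=8, tardiness=max(0,8-22)=0
Total tardiness = 0

0


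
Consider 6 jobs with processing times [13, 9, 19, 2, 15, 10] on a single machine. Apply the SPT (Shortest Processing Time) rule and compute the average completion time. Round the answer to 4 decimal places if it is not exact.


Sort jobs by processing time (SPT order): [2, 9, 10, 13, 15, 19]
Compute completion times sequentially:
  Job 1: processing = 2, completes at 2
  Job 2: processing = 9, completes at 11
  Job 3: processing = 10, completes at 21
  Job 4: processing = 13, completes at 34
  Job 5: processing = 15, completes at 49
  Job 6: processing = 19, completes at 68
Sum of completion times = 185
Average completion time = 185/6 = 30.8333

30.8333


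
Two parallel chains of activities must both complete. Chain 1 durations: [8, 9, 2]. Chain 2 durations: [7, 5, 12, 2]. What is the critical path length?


Path A total = 8 + 9 + 2 = 19
Path B total = 7 + 5 + 12 + 2 = 26
Critical path = longest path = max(19, 26) = 26

26


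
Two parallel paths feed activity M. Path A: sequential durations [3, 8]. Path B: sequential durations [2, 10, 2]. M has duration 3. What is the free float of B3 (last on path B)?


ES(B3) = sum of predecessors on chain B = 12
EF(B3) = ES + duration = 12 + 2 = 14
Successor of B3 is M. ES(M) = max(sum(A), sum(B)) = max(11, 14) = 14
Free float = ES(successor) - EF(current) = 14 - 14 = 0

0


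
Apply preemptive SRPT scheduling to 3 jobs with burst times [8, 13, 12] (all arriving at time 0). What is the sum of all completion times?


Since all jobs arrive at t=0, SRPT equals SPT ordering.
SPT order: [8, 12, 13]
Completion times:
  Job 1: p=8, C=8
  Job 2: p=12, C=20
  Job 3: p=13, C=33
Total completion time = 8 + 20 + 33 = 61

61


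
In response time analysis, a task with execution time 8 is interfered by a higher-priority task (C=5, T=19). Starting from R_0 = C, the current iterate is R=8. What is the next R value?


R_next = C + ceil(R_prev / T_hp) * C_hp
ceil(8 / 19) = ceil(0.4211) = 1
Interference = 1 * 5 = 5
R_next = 8 + 5 = 13

13


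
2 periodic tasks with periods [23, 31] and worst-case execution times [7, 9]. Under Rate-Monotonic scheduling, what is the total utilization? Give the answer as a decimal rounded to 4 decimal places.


Compute individual utilizations (exact fractions):
  Task 1: C/T = 7/23 (approx. 0.3043)
  Task 2: C/T = 9/31 (approx. 0.2903)
Total utilization U = 7/23 + 9/31 = 424/713
Rounded to 4 decimal places: U = 0.5947
RM (Liu & Layland) bound for 2 tasks = 0.828427; compare with U = 424/713 (approx. 0.594670)
U <= bound, so schedulable by RM sufficient condition.

0.5947


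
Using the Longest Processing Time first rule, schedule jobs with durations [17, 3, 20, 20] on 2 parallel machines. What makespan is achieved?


Sort jobs in decreasing order (LPT): [20, 20, 17, 3]
Assign each job to the least loaded machine:
  Machine 1: jobs [20, 17], load = 37
  Machine 2: jobs [20, 3], load = 23
Makespan = max load = 37

37


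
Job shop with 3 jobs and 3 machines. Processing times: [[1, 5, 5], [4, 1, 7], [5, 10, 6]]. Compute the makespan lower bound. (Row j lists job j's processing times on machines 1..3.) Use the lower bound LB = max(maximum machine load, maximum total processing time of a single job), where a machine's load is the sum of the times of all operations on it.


Machine loads:
  Machine 1: 1 + 4 + 5 = 10
  Machine 2: 5 + 1 + 10 = 16
  Machine 3: 5 + 7 + 6 = 18
Max machine load = 18
Job totals:
  Job 1: 11
  Job 2: 12
  Job 3: 21
Max job total = 21
Lower bound = max(18, 21) = 21

21


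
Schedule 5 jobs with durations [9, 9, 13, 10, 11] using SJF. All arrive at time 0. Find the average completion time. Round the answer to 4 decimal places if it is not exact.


SJF order (ascending): [9, 9, 10, 11, 13]
Completion times:
  Job 1: burst=9, C=9
  Job 2: burst=9, C=18
  Job 3: burst=10, C=28
  Job 4: burst=11, C=39
  Job 5: burst=13, C=52
Average completion = 146/5 = 29.2

29.2


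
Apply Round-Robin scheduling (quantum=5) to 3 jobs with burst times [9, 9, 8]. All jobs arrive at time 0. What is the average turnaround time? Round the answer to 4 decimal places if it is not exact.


Time quantum = 5
Execution trace:
  J1 runs 5 units, time = 5
  J2 runs 5 units, time = 10
  J3 runs 5 units, time = 15
  J1 runs 4 units, time = 19
  J2 runs 4 units, time = 23
  J3 runs 3 units, time = 26
Finish times: [19, 23, 26]
Average turnaround = 68/3 = 22.6667

22.6667


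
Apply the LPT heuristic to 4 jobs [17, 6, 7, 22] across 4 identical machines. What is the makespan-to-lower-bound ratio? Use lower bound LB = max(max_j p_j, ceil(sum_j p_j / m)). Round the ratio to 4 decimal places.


LPT order: [22, 17, 7, 6]
Machine loads after assignment: [22, 17, 7, 6]
LPT makespan = 22
Lower bound = max(max_job, ceil(total/4)) = max(22, 13) = 22
Ratio = 22 / 22 = 1.0

1.0


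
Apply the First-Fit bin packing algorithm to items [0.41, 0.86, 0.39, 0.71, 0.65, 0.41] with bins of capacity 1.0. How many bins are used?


Place items sequentially using First-Fit:
  Item 0.41 -> new Bin 1
  Item 0.86 -> new Bin 2
  Item 0.39 -> Bin 1 (now 0.8)
  Item 0.71 -> new Bin 3
  Item 0.65 -> new Bin 4
  Item 0.41 -> new Bin 5
Total bins used = 5

5


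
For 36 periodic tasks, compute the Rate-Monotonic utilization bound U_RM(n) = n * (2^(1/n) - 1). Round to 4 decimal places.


Compute 2^(1/36) = 1.0194406437
Subtract 1: 1.0194406437 - 1 = 0.0194406437
Multiply by n: 36 * 0.0194406437 = 0.6998631732
Round to 4 dp: 0.6999

0.6999


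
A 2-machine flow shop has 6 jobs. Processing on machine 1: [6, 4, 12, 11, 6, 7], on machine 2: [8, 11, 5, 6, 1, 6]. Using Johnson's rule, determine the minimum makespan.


Apply Johnson's rule:
  Group 1 (a <= b): [(2, 4, 11), (1, 6, 8)]
  Group 2 (a > b): [(4, 11, 6), (6, 7, 6), (3, 12, 5), (5, 6, 1)]
Optimal job order: [2, 1, 4, 6, 3, 5]
Schedule:
  Job 2: M1 done at 4, M2 done at 15
  Job 1: M1 done at 10, M2 done at 23
  Job 4: M1 done at 21, M2 done at 29
  Job 6: M1 done at 28, M2 done at 35
  Job 3: M1 done at 40, M2 done at 45
  Job 5: M1 done at 46, M2 done at 47
Makespan = 47

47


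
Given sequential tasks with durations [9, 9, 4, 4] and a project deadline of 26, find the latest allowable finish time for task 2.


LF(activity 2) = deadline - sum of successor durations
Successors: activities 3 through 4 with durations [4, 4]
Sum of successor durations = 8
LF = 26 - 8 = 18

18


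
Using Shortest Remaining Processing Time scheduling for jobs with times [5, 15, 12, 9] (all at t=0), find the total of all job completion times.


Since all jobs arrive at t=0, SRPT equals SPT ordering.
SPT order: [5, 9, 12, 15]
Completion times:
  Job 1: p=5, C=5
  Job 2: p=9, C=14
  Job 3: p=12, C=26
  Job 4: p=15, C=41
Total completion time = 5 + 14 + 26 + 41 = 86

86


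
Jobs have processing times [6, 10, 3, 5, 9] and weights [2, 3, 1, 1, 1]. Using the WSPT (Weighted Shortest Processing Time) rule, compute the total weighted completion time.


Compute p/w ratios and sort ascending (WSPT): [(6, 2), (3, 1), (10, 3), (5, 1), (9, 1)]
Compute weighted completion times:
  Job (p=6,w=2): C=6, w*C=2*6=12
  Job (p=3,w=1): C=9, w*C=1*9=9
  Job (p=10,w=3): C=19, w*C=3*19=57
  Job (p=5,w=1): C=24, w*C=1*24=24
  Job (p=9,w=1): C=33, w*C=1*33=33
Total weighted completion time = 135

135


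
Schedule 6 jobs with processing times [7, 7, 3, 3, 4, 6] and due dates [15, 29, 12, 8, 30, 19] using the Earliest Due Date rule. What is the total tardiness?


Sort by due date (EDD order): [(3, 8), (3, 12), (7, 15), (6, 19), (7, 29), (4, 30)]
Compute completion times and tardiness:
  Job 1: p=3, d=8, C=3, tardiness=max(0,3-8)=0
  Job 2: p=3, d=12, C=6, tardiness=max(0,6-12)=0
  Job 3: p=7, d=15, C=13, tardiness=max(0,13-15)=0
  Job 4: p=6, d=19, C=19, tardiness=max(0,19-19)=0
  Job 5: p=7, d=29, C=26, tardiness=max(0,26-29)=0
  Job 6: p=4, d=30, C=30, tardiness=max(0,30-30)=0
Total tardiness = 0

0


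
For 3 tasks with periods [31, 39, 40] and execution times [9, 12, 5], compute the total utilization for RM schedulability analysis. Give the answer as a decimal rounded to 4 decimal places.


Compute individual utilizations (exact fractions):
  Task 1: C/T = 9/31 (approx. 0.2903)
  Task 2: C/T = 12/39 = 4/13 (approx. 0.3077)
  Task 3: C/T = 5/40 = 1/8 (approx. 0.125)
Total utilization U = 9/31 + 4/13 + 1/8 = 2331/3224
Rounded to 4 decimal places: U = 0.7230
RM (Liu & Layland) bound for 3 tasks = 0.779763; compare with U = 2331/3224 (approx. 0.723015)
U <= bound, so schedulable by RM sufficient condition.

0.7230


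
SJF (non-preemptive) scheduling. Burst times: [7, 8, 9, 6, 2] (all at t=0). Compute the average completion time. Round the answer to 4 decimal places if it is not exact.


SJF order (ascending): [2, 6, 7, 8, 9]
Completion times:
  Job 1: burst=2, C=2
  Job 2: burst=6, C=8
  Job 3: burst=7, C=15
  Job 4: burst=8, C=23
  Job 5: burst=9, C=32
Average completion = 80/5 = 16.0

16.0


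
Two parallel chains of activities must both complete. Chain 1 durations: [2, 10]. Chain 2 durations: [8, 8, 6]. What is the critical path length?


Path A total = 2 + 10 = 12
Path B total = 8 + 8 + 6 = 22
Critical path = longest path = max(12, 22) = 22

22


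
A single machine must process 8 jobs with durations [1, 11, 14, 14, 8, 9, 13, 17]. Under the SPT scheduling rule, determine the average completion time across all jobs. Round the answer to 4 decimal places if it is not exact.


Sort jobs by processing time (SPT order): [1, 8, 9, 11, 13, 14, 14, 17]
Compute completion times sequentially:
  Job 1: processing = 1, completes at 1
  Job 2: processing = 8, completes at 9
  Job 3: processing = 9, completes at 18
  Job 4: processing = 11, completes at 29
  Job 5: processing = 13, completes at 42
  Job 6: processing = 14, completes at 56
  Job 7: processing = 14, completes at 70
  Job 8: processing = 17, completes at 87
Sum of completion times = 312
Average completion time = 312/8 = 39.0

39.0


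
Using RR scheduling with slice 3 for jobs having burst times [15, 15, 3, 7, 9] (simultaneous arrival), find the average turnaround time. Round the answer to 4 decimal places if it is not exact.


Time quantum = 3
Execution trace:
  J1 runs 3 units, time = 3
  J2 runs 3 units, time = 6
  J3 runs 3 units, time = 9
  J4 runs 3 units, time = 12
  J5 runs 3 units, time = 15
  J1 runs 3 units, time = 18
  J2 runs 3 units, time = 21
  J4 runs 3 units, time = 24
  J5 runs 3 units, time = 27
  J1 runs 3 units, time = 30
  J2 runs 3 units, time = 33
  J4 runs 1 units, time = 34
  J5 runs 3 units, time = 37
  J1 runs 3 units, time = 40
  J2 runs 3 units, time = 43
  J1 runs 3 units, time = 46
  J2 runs 3 units, time = 49
Finish times: [46, 49, 9, 34, 37]
Average turnaround = 175/5 = 35.0

35.0


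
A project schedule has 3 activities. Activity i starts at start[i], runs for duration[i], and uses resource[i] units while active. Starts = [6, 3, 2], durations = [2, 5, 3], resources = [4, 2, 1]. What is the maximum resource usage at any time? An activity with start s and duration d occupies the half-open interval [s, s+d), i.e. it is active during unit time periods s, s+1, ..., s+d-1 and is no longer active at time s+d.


Each activity i is active on [start_i, start_i + duration_i).
Compute total resource usage per time slot:
  t=0: active resources = [], total = 0
  t=1: active resources = [], total = 0
  t=2: active resources = [1], total = 1
  t=3: active resources = [2, 1], total = 3
  t=4: active resources = [2, 1], total = 3
  t=5: active resources = [2], total = 2
  t=6: active resources = [4, 2], total = 6
  t=7: active resources = [4, 2], total = 6
Peak resource demand = 6

6


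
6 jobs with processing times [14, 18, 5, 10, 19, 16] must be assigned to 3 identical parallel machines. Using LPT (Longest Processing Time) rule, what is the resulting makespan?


Sort jobs in decreasing order (LPT): [19, 18, 16, 14, 10, 5]
Assign each job to the least loaded machine:
  Machine 1: jobs [19, 5], load = 24
  Machine 2: jobs [18, 10], load = 28
  Machine 3: jobs [16, 14], load = 30
Makespan = max load = 30

30


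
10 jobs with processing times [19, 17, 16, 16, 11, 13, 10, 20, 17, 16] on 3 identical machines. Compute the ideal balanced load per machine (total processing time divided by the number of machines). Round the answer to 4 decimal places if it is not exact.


Total processing time = 19 + 17 + 16 + 16 + 11 + 13 + 10 + 20 + 17 + 16 = 155
Number of machines = 3
Ideal balanced load = 155 / 3 = 51.6667

51.6667


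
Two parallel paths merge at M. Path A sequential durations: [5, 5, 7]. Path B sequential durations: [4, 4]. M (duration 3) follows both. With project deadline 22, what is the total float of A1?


Forward pass: ES(A1) = sum of predecessors on chain A = 0
EF = ES + duration = 0 + 5 = 5
Backward pass: LF(M) = deadline = 22; LS(M) = 22 - 3 = 19
LF(A1) = LS(M) - sum(successors on chain A) = 19 - 12 = 7
LS = LF - duration = 7 - 5 = 2
Total float = LS - ES = 2 - 0 = 2

2


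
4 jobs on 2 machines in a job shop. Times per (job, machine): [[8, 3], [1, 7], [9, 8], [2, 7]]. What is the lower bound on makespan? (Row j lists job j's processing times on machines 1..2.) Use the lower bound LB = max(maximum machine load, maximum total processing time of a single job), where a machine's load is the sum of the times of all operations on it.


Machine loads:
  Machine 1: 8 + 1 + 9 + 2 = 20
  Machine 2: 3 + 7 + 8 + 7 = 25
Max machine load = 25
Job totals:
  Job 1: 11
  Job 2: 8
  Job 3: 17
  Job 4: 9
Max job total = 17
Lower bound = max(25, 17) = 25

25


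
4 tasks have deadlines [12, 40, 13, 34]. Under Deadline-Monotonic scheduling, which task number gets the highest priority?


Sort tasks by relative deadline (ascending):
  Task 1: deadline = 12
  Task 3: deadline = 13
  Task 4: deadline = 34
  Task 2: deadline = 40
Priority order (highest first): [1, 3, 4, 2]
Highest priority task = 1

1


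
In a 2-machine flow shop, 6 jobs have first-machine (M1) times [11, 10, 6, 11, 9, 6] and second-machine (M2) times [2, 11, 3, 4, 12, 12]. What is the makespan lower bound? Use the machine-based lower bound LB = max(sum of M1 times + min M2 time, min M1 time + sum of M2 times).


LB1 = sum(M1 times) + min(M2 times) = 53 + 2 = 55
LB2 = min(M1 times) + sum(M2 times) = 6 + 44 = 50
Lower bound = max(LB1, LB2) = max(55, 50) = 55

55


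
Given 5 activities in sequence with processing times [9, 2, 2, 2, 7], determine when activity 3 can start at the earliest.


Activity 3 starts after activities 1 through 2 complete.
Predecessor durations: [9, 2]
ES = 9 + 2 = 11

11


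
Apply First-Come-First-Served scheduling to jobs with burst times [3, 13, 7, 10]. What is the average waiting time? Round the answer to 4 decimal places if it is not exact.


FCFS order (as given): [3, 13, 7, 10]
Waiting times:
  Job 1: wait = 0
  Job 2: wait = 3
  Job 3: wait = 16
  Job 4: wait = 23
Sum of waiting times = 42
Average waiting time = 42/4 = 10.5

10.5


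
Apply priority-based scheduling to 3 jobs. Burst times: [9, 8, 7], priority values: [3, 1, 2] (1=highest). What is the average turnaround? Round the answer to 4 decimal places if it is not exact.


Sort by priority (ascending = highest first):
Order: [(1, 8), (2, 7), (3, 9)]
Completion times:
  Priority 1, burst=8, C=8
  Priority 2, burst=7, C=15
  Priority 3, burst=9, C=24
Average turnaround = 47/3 = 15.6667

15.6667


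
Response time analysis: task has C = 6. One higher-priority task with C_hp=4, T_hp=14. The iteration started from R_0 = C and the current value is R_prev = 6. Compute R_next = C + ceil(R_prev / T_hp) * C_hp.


R_next = C + ceil(R_prev / T_hp) * C_hp
ceil(6 / 14) = ceil(0.4286) = 1
Interference = 1 * 4 = 4
R_next = 6 + 4 = 10

10


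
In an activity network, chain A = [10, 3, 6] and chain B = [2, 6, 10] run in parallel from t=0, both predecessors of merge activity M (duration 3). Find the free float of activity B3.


ES(B3) = sum of predecessors on chain B = 8
EF(B3) = ES + duration = 8 + 10 = 18
Successor of B3 is M. ES(M) = max(sum(A), sum(B)) = max(19, 18) = 19
Free float = ES(successor) - EF(current) = 19 - 18 = 1

1


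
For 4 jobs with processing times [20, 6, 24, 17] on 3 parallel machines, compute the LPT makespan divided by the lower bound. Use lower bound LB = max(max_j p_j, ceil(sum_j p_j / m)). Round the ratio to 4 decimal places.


LPT order: [24, 20, 17, 6]
Machine loads after assignment: [24, 20, 23]
LPT makespan = 24
Lower bound = max(max_job, ceil(total/3)) = max(24, 23) = 24
Ratio = 24 / 24 = 1.0

1.0


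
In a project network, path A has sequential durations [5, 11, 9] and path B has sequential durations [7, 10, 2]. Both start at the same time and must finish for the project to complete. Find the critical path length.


Path A total = 5 + 11 + 9 = 25
Path B total = 7 + 10 + 2 = 19
Critical path = longest path = max(25, 19) = 25

25


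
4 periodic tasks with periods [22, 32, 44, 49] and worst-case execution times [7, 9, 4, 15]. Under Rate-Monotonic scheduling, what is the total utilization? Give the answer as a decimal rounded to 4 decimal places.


Compute individual utilizations (exact fractions):
  Task 1: C/T = 7/22 (approx. 0.3182)
  Task 2: C/T = 9/32 (approx. 0.2813)
  Task 3: C/T = 4/44 = 1/11 (approx. 0.0909)
  Task 4: C/T = 15/49 (approx. 0.3061)
Total utilization U = 7/22 + 9/32 + 1/11 + 15/49 = 17187/17248
Rounded to 4 decimal places: U = 0.9965
RM (Liu & Layland) bound for 4 tasks = 0.756828; compare with U = 17187/17248 (approx. 0.996463)
bound < U <= 1, so the RM sufficient condition is not met (inconclusive; an exact test such as response-time analysis is needed).

0.9965


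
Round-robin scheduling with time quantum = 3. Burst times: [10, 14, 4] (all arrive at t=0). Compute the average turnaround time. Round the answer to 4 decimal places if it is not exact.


Time quantum = 3
Execution trace:
  J1 runs 3 units, time = 3
  J2 runs 3 units, time = 6
  J3 runs 3 units, time = 9
  J1 runs 3 units, time = 12
  J2 runs 3 units, time = 15
  J3 runs 1 units, time = 16
  J1 runs 3 units, time = 19
  J2 runs 3 units, time = 22
  J1 runs 1 units, time = 23
  J2 runs 3 units, time = 26
  J2 runs 2 units, time = 28
Finish times: [23, 28, 16]
Average turnaround = 67/3 = 22.3333

22.3333


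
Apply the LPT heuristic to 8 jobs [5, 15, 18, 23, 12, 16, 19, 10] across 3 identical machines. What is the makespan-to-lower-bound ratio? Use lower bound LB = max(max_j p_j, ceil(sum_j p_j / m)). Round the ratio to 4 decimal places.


LPT order: [23, 19, 18, 16, 15, 12, 10, 5]
Machine loads after assignment: [35, 44, 39]
LPT makespan = 44
Lower bound = max(max_job, ceil(total/3)) = max(23, 40) = 40
Ratio = 44 / 40 = 1.1

1.1


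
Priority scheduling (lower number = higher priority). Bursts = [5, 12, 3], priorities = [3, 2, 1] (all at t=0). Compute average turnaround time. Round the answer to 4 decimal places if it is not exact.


Sort by priority (ascending = highest first):
Order: [(1, 3), (2, 12), (3, 5)]
Completion times:
  Priority 1, burst=3, C=3
  Priority 2, burst=12, C=15
  Priority 3, burst=5, C=20
Average turnaround = 38/3 = 12.6667

12.6667


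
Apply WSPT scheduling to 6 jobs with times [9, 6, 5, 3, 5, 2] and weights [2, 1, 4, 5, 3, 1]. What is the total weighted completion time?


Compute p/w ratios and sort ascending (WSPT): [(3, 5), (5, 4), (5, 3), (2, 1), (9, 2), (6, 1)]
Compute weighted completion times:
  Job (p=3,w=5): C=3, w*C=5*3=15
  Job (p=5,w=4): C=8, w*C=4*8=32
  Job (p=5,w=3): C=13, w*C=3*13=39
  Job (p=2,w=1): C=15, w*C=1*15=15
  Job (p=9,w=2): C=24, w*C=2*24=48
  Job (p=6,w=1): C=30, w*C=1*30=30
Total weighted completion time = 179

179


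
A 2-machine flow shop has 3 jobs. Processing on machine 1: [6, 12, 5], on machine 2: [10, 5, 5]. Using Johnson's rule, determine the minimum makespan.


Apply Johnson's rule:
  Group 1 (a <= b): [(3, 5, 5), (1, 6, 10)]
  Group 2 (a > b): [(2, 12, 5)]
Optimal job order: [3, 1, 2]
Schedule:
  Job 3: M1 done at 5, M2 done at 10
  Job 1: M1 done at 11, M2 done at 21
  Job 2: M1 done at 23, M2 done at 28
Makespan = 28

28


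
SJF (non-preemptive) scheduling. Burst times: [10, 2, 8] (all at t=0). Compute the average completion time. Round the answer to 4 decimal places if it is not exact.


SJF order (ascending): [2, 8, 10]
Completion times:
  Job 1: burst=2, C=2
  Job 2: burst=8, C=10
  Job 3: burst=10, C=20
Average completion = 32/3 = 10.6667

10.6667


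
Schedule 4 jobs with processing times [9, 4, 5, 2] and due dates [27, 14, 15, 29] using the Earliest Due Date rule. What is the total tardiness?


Sort by due date (EDD order): [(4, 14), (5, 15), (9, 27), (2, 29)]
Compute completion times and tardiness:
  Job 1: p=4, d=14, C=4, tardiness=max(0,4-14)=0
  Job 2: p=5, d=15, C=9, tardiness=max(0,9-15)=0
  Job 3: p=9, d=27, C=18, tardiness=max(0,18-27)=0
  Job 4: p=2, d=29, C=20, tardiness=max(0,20-29)=0
Total tardiness = 0

0


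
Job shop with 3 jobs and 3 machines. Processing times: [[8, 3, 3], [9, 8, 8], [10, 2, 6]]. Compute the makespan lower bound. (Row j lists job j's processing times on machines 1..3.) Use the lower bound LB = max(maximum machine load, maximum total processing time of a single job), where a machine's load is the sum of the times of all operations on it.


Machine loads:
  Machine 1: 8 + 9 + 10 = 27
  Machine 2: 3 + 8 + 2 = 13
  Machine 3: 3 + 8 + 6 = 17
Max machine load = 27
Job totals:
  Job 1: 14
  Job 2: 25
  Job 3: 18
Max job total = 25
Lower bound = max(27, 25) = 27

27


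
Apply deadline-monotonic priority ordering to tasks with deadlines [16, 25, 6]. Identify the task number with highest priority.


Sort tasks by relative deadline (ascending):
  Task 3: deadline = 6
  Task 1: deadline = 16
  Task 2: deadline = 25
Priority order (highest first): [3, 1, 2]
Highest priority task = 3

3


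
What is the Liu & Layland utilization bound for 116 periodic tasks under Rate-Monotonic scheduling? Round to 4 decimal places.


Compute 2^(1/116) = 1.0059932951
Subtract 1: 1.0059932951 - 1 = 0.0059932951
Multiply by n: 116 * 0.0059932951 = 0.6952222316
Round to 4 dp: 0.6952

0.6952


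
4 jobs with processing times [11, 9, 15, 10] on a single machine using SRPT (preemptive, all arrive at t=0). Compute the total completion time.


Since all jobs arrive at t=0, SRPT equals SPT ordering.
SPT order: [9, 10, 11, 15]
Completion times:
  Job 1: p=9, C=9
  Job 2: p=10, C=19
  Job 3: p=11, C=30
  Job 4: p=15, C=45
Total completion time = 9 + 19 + 30 + 45 = 103

103


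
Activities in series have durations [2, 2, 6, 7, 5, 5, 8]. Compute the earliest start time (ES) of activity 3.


Activity 3 starts after activities 1 through 2 complete.
Predecessor durations: [2, 2]
ES = 2 + 2 = 4

4


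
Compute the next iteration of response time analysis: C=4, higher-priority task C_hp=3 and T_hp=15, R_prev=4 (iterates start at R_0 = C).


R_next = C + ceil(R_prev / T_hp) * C_hp
ceil(4 / 15) = ceil(0.2667) = 1
Interference = 1 * 3 = 3
R_next = 4 + 3 = 7

7


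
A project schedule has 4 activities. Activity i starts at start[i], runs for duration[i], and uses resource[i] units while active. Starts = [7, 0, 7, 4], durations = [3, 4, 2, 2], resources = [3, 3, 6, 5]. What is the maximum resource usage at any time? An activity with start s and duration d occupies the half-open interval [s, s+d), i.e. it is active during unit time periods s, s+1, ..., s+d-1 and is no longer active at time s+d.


Each activity i is active on [start_i, start_i + duration_i).
Compute total resource usage per time slot:
  t=0: active resources = [3], total = 3
  t=1: active resources = [3], total = 3
  t=2: active resources = [3], total = 3
  t=3: active resources = [3], total = 3
  t=4: active resources = [5], total = 5
  t=5: active resources = [5], total = 5
  t=6: active resources = [], total = 0
  t=7: active resources = [3, 6], total = 9
  t=8: active resources = [3, 6], total = 9
  t=9: active resources = [3], total = 3
Peak resource demand = 9

9


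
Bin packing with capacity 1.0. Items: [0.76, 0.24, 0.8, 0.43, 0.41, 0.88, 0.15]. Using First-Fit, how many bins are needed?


Place items sequentially using First-Fit:
  Item 0.76 -> new Bin 1
  Item 0.24 -> Bin 1 (now 1.0)
  Item 0.8 -> new Bin 2
  Item 0.43 -> new Bin 3
  Item 0.41 -> Bin 3 (now 0.84)
  Item 0.88 -> new Bin 4
  Item 0.15 -> Bin 2 (now 0.95)
Total bins used = 4

4


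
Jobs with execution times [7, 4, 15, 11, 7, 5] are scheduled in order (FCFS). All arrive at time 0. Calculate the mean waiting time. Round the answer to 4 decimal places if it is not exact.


FCFS order (as given): [7, 4, 15, 11, 7, 5]
Waiting times:
  Job 1: wait = 0
  Job 2: wait = 7
  Job 3: wait = 11
  Job 4: wait = 26
  Job 5: wait = 37
  Job 6: wait = 44
Sum of waiting times = 125
Average waiting time = 125/6 = 20.8333

20.8333


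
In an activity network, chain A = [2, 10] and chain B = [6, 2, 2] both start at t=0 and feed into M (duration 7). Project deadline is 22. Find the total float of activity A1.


Forward pass: ES(A1) = sum of predecessors on chain A = 0
EF = ES + duration = 0 + 2 = 2
Backward pass: LF(M) = deadline = 22; LS(M) = 22 - 7 = 15
LF(A1) = LS(M) - sum(successors on chain A) = 15 - 10 = 5
LS = LF - duration = 5 - 2 = 3
Total float = LS - ES = 3 - 0 = 3

3


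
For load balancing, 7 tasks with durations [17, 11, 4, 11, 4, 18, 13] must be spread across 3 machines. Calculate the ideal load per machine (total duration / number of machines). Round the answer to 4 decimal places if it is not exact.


Total processing time = 17 + 11 + 4 + 11 + 4 + 18 + 13 = 78
Number of machines = 3
Ideal balanced load = 78 / 3 = 26.0

26.0


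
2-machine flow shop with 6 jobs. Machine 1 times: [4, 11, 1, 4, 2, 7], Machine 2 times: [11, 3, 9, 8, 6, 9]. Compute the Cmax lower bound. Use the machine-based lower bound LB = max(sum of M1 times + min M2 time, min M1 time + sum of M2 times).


LB1 = sum(M1 times) + min(M2 times) = 29 + 3 = 32
LB2 = min(M1 times) + sum(M2 times) = 1 + 46 = 47
Lower bound = max(LB1, LB2) = max(32, 47) = 47

47


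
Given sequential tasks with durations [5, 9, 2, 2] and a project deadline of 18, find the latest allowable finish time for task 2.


LF(activity 2) = deadline - sum of successor durations
Successors: activities 3 through 4 with durations [2, 2]
Sum of successor durations = 4
LF = 18 - 4 = 14

14


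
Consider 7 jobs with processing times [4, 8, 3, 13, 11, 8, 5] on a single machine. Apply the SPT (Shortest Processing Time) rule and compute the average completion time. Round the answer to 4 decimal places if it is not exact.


Sort jobs by processing time (SPT order): [3, 4, 5, 8, 8, 11, 13]
Compute completion times sequentially:
  Job 1: processing = 3, completes at 3
  Job 2: processing = 4, completes at 7
  Job 3: processing = 5, completes at 12
  Job 4: processing = 8, completes at 20
  Job 5: processing = 8, completes at 28
  Job 6: processing = 11, completes at 39
  Job 7: processing = 13, completes at 52
Sum of completion times = 161
Average completion time = 161/7 = 23.0

23.0
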